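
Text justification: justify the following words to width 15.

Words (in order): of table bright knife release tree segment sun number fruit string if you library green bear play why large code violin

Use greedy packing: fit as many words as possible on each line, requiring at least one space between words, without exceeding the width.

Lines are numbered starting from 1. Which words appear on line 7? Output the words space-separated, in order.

Line 1: ['of', 'table', 'bright'] (min_width=15, slack=0)
Line 2: ['knife', 'release'] (min_width=13, slack=2)
Line 3: ['tree', 'segment'] (min_width=12, slack=3)
Line 4: ['sun', 'number'] (min_width=10, slack=5)
Line 5: ['fruit', 'string', 'if'] (min_width=15, slack=0)
Line 6: ['you', 'library'] (min_width=11, slack=4)
Line 7: ['green', 'bear', 'play'] (min_width=15, slack=0)
Line 8: ['why', 'large', 'code'] (min_width=14, slack=1)
Line 9: ['violin'] (min_width=6, slack=9)

Answer: green bear play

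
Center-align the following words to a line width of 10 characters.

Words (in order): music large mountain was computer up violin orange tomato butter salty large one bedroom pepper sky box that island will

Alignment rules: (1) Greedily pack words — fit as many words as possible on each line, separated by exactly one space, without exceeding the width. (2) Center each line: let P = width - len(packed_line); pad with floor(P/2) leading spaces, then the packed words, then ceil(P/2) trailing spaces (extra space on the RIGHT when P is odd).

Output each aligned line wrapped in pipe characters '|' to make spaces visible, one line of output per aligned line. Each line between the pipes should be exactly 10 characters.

Answer: |  music   |
|  large   |
| mountain |
|   was    |
| computer |
|up violin |
|  orange  |
|  tomato  |
|  butter  |
|  salty   |
|large one |
| bedroom  |
|pepper sky|
| box that |
|  island  |
|   will   |

Derivation:
Line 1: ['music'] (min_width=5, slack=5)
Line 2: ['large'] (min_width=5, slack=5)
Line 3: ['mountain'] (min_width=8, slack=2)
Line 4: ['was'] (min_width=3, slack=7)
Line 5: ['computer'] (min_width=8, slack=2)
Line 6: ['up', 'violin'] (min_width=9, slack=1)
Line 7: ['orange'] (min_width=6, slack=4)
Line 8: ['tomato'] (min_width=6, slack=4)
Line 9: ['butter'] (min_width=6, slack=4)
Line 10: ['salty'] (min_width=5, slack=5)
Line 11: ['large', 'one'] (min_width=9, slack=1)
Line 12: ['bedroom'] (min_width=7, slack=3)
Line 13: ['pepper', 'sky'] (min_width=10, slack=0)
Line 14: ['box', 'that'] (min_width=8, slack=2)
Line 15: ['island'] (min_width=6, slack=4)
Line 16: ['will'] (min_width=4, slack=6)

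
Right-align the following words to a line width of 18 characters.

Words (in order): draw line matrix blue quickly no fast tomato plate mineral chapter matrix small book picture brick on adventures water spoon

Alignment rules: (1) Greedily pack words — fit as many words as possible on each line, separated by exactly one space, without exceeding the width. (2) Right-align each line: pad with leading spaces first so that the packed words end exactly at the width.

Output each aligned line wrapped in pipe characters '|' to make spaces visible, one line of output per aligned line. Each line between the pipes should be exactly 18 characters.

Answer: |  draw line matrix|
|   blue quickly no|
| fast tomato plate|
|   mineral chapter|
| matrix small book|
|  picture brick on|
|  adventures water|
|             spoon|

Derivation:
Line 1: ['draw', 'line', 'matrix'] (min_width=16, slack=2)
Line 2: ['blue', 'quickly', 'no'] (min_width=15, slack=3)
Line 3: ['fast', 'tomato', 'plate'] (min_width=17, slack=1)
Line 4: ['mineral', 'chapter'] (min_width=15, slack=3)
Line 5: ['matrix', 'small', 'book'] (min_width=17, slack=1)
Line 6: ['picture', 'brick', 'on'] (min_width=16, slack=2)
Line 7: ['adventures', 'water'] (min_width=16, slack=2)
Line 8: ['spoon'] (min_width=5, slack=13)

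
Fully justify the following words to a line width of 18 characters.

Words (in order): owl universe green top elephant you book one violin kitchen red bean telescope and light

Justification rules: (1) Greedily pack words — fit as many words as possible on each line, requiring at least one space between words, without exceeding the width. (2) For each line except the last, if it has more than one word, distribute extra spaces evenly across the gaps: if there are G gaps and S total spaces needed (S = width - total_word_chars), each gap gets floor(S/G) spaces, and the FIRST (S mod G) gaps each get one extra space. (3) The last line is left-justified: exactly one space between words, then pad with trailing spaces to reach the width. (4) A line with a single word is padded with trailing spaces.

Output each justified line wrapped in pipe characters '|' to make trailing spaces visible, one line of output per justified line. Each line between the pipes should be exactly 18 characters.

Line 1: ['owl', 'universe', 'green'] (min_width=18, slack=0)
Line 2: ['top', 'elephant', 'you'] (min_width=16, slack=2)
Line 3: ['book', 'one', 'violin'] (min_width=15, slack=3)
Line 4: ['kitchen', 'red', 'bean'] (min_width=16, slack=2)
Line 5: ['telescope', 'and'] (min_width=13, slack=5)
Line 6: ['light'] (min_width=5, slack=13)

Answer: |owl universe green|
|top  elephant  you|
|book   one  violin|
|kitchen  red  bean|
|telescope      and|
|light             |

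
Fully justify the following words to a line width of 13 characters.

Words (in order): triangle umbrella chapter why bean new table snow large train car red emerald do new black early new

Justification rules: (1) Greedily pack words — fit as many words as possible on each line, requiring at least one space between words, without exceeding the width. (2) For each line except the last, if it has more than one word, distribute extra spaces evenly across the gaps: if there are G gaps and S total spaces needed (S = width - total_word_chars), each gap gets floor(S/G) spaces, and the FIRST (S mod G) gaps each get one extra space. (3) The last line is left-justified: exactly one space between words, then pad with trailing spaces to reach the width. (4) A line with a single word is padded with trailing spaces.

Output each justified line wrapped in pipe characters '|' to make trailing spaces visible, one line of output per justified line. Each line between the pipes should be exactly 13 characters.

Line 1: ['triangle'] (min_width=8, slack=5)
Line 2: ['umbrella'] (min_width=8, slack=5)
Line 3: ['chapter', 'why'] (min_width=11, slack=2)
Line 4: ['bean', 'new'] (min_width=8, slack=5)
Line 5: ['table', 'snow'] (min_width=10, slack=3)
Line 6: ['large', 'train'] (min_width=11, slack=2)
Line 7: ['car', 'red'] (min_width=7, slack=6)
Line 8: ['emerald', 'do'] (min_width=10, slack=3)
Line 9: ['new', 'black'] (min_width=9, slack=4)
Line 10: ['early', 'new'] (min_width=9, slack=4)

Answer: |triangle     |
|umbrella     |
|chapter   why|
|bean      new|
|table    snow|
|large   train|
|car       red|
|emerald    do|
|new     black|
|early new    |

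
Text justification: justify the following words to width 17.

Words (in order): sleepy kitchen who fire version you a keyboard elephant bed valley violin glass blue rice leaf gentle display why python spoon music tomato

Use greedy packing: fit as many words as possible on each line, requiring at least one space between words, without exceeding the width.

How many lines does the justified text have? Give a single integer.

Line 1: ['sleepy', 'kitchen'] (min_width=14, slack=3)
Line 2: ['who', 'fire', 'version'] (min_width=16, slack=1)
Line 3: ['you', 'a', 'keyboard'] (min_width=14, slack=3)
Line 4: ['elephant', 'bed'] (min_width=12, slack=5)
Line 5: ['valley', 'violin'] (min_width=13, slack=4)
Line 6: ['glass', 'blue', 'rice'] (min_width=15, slack=2)
Line 7: ['leaf', 'gentle'] (min_width=11, slack=6)
Line 8: ['display', 'why'] (min_width=11, slack=6)
Line 9: ['python', 'spoon'] (min_width=12, slack=5)
Line 10: ['music', 'tomato'] (min_width=12, slack=5)
Total lines: 10

Answer: 10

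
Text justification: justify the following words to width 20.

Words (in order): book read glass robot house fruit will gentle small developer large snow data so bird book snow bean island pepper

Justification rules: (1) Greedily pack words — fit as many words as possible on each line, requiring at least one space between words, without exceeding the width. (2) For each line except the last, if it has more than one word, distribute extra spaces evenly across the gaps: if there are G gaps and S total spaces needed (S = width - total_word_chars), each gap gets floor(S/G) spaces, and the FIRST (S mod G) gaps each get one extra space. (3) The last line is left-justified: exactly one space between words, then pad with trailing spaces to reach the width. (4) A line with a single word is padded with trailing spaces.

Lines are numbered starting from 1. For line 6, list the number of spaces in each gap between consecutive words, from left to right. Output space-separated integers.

Line 1: ['book', 'read', 'glass'] (min_width=15, slack=5)
Line 2: ['robot', 'house', 'fruit'] (min_width=17, slack=3)
Line 3: ['will', 'gentle', 'small'] (min_width=17, slack=3)
Line 4: ['developer', 'large', 'snow'] (min_width=20, slack=0)
Line 5: ['data', 'so', 'bird', 'book'] (min_width=17, slack=3)
Line 6: ['snow', 'bean', 'island'] (min_width=16, slack=4)
Line 7: ['pepper'] (min_width=6, slack=14)

Answer: 3 3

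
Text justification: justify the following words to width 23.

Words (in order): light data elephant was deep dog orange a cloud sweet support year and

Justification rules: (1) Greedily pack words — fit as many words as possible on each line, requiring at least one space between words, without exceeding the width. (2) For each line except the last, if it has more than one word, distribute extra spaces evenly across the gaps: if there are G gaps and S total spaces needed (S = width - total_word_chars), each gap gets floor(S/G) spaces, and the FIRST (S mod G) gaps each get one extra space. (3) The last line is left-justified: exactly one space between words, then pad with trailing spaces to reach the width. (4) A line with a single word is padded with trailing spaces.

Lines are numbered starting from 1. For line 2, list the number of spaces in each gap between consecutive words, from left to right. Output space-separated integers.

Line 1: ['light', 'data', 'elephant', 'was'] (min_width=23, slack=0)
Line 2: ['deep', 'dog', 'orange', 'a', 'cloud'] (min_width=23, slack=0)
Line 3: ['sweet', 'support', 'year', 'and'] (min_width=22, slack=1)

Answer: 1 1 1 1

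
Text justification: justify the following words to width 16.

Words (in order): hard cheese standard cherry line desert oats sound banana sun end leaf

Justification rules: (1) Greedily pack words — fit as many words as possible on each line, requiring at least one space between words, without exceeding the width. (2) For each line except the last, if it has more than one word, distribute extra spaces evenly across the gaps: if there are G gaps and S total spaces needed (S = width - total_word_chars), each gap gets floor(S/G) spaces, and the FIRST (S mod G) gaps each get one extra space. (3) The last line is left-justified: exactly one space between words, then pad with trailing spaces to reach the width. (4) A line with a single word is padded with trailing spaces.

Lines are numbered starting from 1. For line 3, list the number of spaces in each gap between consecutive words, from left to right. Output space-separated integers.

Answer: 1 1

Derivation:
Line 1: ['hard', 'cheese'] (min_width=11, slack=5)
Line 2: ['standard', 'cherry'] (min_width=15, slack=1)
Line 3: ['line', 'desert', 'oats'] (min_width=16, slack=0)
Line 4: ['sound', 'banana', 'sun'] (min_width=16, slack=0)
Line 5: ['end', 'leaf'] (min_width=8, slack=8)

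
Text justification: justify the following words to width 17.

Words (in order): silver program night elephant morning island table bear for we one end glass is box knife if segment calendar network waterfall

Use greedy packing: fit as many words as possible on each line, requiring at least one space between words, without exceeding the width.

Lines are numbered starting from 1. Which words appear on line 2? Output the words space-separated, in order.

Answer: night elephant

Derivation:
Line 1: ['silver', 'program'] (min_width=14, slack=3)
Line 2: ['night', 'elephant'] (min_width=14, slack=3)
Line 3: ['morning', 'island'] (min_width=14, slack=3)
Line 4: ['table', 'bear', 'for', 'we'] (min_width=17, slack=0)
Line 5: ['one', 'end', 'glass', 'is'] (min_width=16, slack=1)
Line 6: ['box', 'knife', 'if'] (min_width=12, slack=5)
Line 7: ['segment', 'calendar'] (min_width=16, slack=1)
Line 8: ['network', 'waterfall'] (min_width=17, slack=0)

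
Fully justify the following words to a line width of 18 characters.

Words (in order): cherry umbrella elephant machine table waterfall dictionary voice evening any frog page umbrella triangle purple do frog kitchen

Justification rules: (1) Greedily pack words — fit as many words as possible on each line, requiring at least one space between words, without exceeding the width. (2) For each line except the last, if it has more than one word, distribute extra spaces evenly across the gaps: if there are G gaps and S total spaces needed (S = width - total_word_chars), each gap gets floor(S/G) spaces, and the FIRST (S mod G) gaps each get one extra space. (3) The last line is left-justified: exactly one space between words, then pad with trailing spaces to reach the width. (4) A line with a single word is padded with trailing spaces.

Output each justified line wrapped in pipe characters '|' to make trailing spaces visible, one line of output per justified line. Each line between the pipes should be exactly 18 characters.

Line 1: ['cherry', 'umbrella'] (min_width=15, slack=3)
Line 2: ['elephant', 'machine'] (min_width=16, slack=2)
Line 3: ['table', 'waterfall'] (min_width=15, slack=3)
Line 4: ['dictionary', 'voice'] (min_width=16, slack=2)
Line 5: ['evening', 'any', 'frog'] (min_width=16, slack=2)
Line 6: ['page', 'umbrella'] (min_width=13, slack=5)
Line 7: ['triangle', 'purple', 'do'] (min_width=18, slack=0)
Line 8: ['frog', 'kitchen'] (min_width=12, slack=6)

Answer: |cherry    umbrella|
|elephant   machine|
|table    waterfall|
|dictionary   voice|
|evening  any  frog|
|page      umbrella|
|triangle purple do|
|frog kitchen      |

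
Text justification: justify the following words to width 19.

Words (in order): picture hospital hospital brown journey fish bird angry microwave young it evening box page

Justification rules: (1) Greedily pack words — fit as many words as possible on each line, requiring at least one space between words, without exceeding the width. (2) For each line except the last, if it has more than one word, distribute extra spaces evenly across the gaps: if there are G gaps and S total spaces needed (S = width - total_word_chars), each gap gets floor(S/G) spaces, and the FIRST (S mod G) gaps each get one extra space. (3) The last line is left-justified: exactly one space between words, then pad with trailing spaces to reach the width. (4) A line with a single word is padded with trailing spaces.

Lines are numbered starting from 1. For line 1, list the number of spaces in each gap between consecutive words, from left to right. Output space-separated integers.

Line 1: ['picture', 'hospital'] (min_width=16, slack=3)
Line 2: ['hospital', 'brown'] (min_width=14, slack=5)
Line 3: ['journey', 'fish', 'bird'] (min_width=17, slack=2)
Line 4: ['angry', 'microwave'] (min_width=15, slack=4)
Line 5: ['young', 'it', 'evening'] (min_width=16, slack=3)
Line 6: ['box', 'page'] (min_width=8, slack=11)

Answer: 4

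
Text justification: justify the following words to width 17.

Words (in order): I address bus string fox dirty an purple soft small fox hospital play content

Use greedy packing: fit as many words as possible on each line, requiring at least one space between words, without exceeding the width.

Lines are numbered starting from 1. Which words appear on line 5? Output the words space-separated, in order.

Line 1: ['I', 'address', 'bus'] (min_width=13, slack=4)
Line 2: ['string', 'fox', 'dirty'] (min_width=16, slack=1)
Line 3: ['an', 'purple', 'soft'] (min_width=14, slack=3)
Line 4: ['small', 'fox'] (min_width=9, slack=8)
Line 5: ['hospital', 'play'] (min_width=13, slack=4)
Line 6: ['content'] (min_width=7, slack=10)

Answer: hospital play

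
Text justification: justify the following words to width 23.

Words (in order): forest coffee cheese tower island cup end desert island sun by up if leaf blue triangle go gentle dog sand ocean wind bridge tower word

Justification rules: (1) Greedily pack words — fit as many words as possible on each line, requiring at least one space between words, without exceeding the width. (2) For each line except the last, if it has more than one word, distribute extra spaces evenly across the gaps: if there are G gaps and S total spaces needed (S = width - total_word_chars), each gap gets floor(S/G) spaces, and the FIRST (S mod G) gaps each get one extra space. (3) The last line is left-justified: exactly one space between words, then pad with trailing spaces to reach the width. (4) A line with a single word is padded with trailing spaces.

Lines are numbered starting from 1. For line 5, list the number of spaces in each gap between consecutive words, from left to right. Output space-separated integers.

Line 1: ['forest', 'coffee', 'cheese'] (min_width=20, slack=3)
Line 2: ['tower', 'island', 'cup', 'end'] (min_width=20, slack=3)
Line 3: ['desert', 'island', 'sun', 'by', 'up'] (min_width=23, slack=0)
Line 4: ['if', 'leaf', 'blue', 'triangle'] (min_width=21, slack=2)
Line 5: ['go', 'gentle', 'dog', 'sand'] (min_width=18, slack=5)
Line 6: ['ocean', 'wind', 'bridge', 'tower'] (min_width=23, slack=0)
Line 7: ['word'] (min_width=4, slack=19)

Answer: 3 3 2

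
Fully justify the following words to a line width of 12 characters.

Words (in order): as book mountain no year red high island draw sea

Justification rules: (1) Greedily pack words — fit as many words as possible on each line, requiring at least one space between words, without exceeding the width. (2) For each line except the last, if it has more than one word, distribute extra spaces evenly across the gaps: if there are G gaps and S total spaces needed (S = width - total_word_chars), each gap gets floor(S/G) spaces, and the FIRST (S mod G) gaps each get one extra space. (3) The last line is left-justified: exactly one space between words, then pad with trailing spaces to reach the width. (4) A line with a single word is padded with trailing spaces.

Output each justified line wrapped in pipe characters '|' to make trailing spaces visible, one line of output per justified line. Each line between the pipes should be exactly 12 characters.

Line 1: ['as', 'book'] (min_width=7, slack=5)
Line 2: ['mountain', 'no'] (min_width=11, slack=1)
Line 3: ['year', 'red'] (min_width=8, slack=4)
Line 4: ['high', 'island'] (min_width=11, slack=1)
Line 5: ['draw', 'sea'] (min_width=8, slack=4)

Answer: |as      book|
|mountain  no|
|year     red|
|high  island|
|draw sea    |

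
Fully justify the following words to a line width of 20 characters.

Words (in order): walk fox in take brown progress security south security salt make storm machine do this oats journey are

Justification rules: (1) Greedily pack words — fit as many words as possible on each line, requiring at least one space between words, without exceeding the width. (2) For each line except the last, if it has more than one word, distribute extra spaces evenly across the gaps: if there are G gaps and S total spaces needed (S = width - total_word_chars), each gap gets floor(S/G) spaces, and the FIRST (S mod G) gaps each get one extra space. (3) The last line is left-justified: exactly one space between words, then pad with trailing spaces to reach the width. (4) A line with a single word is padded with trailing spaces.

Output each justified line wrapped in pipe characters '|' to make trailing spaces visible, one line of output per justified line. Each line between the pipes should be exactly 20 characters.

Answer: |walk   fox  in  take|
|brown       progress|
|security       south|
|security  salt  make|
|storm   machine   do|
|this   oats  journey|
|are                 |

Derivation:
Line 1: ['walk', 'fox', 'in', 'take'] (min_width=16, slack=4)
Line 2: ['brown', 'progress'] (min_width=14, slack=6)
Line 3: ['security', 'south'] (min_width=14, slack=6)
Line 4: ['security', 'salt', 'make'] (min_width=18, slack=2)
Line 5: ['storm', 'machine', 'do'] (min_width=16, slack=4)
Line 6: ['this', 'oats', 'journey'] (min_width=17, slack=3)
Line 7: ['are'] (min_width=3, slack=17)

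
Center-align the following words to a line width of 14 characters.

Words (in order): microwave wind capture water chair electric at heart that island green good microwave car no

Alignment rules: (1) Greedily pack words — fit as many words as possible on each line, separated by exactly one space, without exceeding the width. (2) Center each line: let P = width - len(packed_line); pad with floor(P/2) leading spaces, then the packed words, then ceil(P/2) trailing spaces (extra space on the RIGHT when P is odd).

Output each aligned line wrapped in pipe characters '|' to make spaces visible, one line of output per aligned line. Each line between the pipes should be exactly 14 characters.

Line 1: ['microwave', 'wind'] (min_width=14, slack=0)
Line 2: ['capture', 'water'] (min_width=13, slack=1)
Line 3: ['chair', 'electric'] (min_width=14, slack=0)
Line 4: ['at', 'heart', 'that'] (min_width=13, slack=1)
Line 5: ['island', 'green'] (min_width=12, slack=2)
Line 6: ['good', 'microwave'] (min_width=14, slack=0)
Line 7: ['car', 'no'] (min_width=6, slack=8)

Answer: |microwave wind|
|capture water |
|chair electric|
|at heart that |
| island green |
|good microwave|
|    car no    |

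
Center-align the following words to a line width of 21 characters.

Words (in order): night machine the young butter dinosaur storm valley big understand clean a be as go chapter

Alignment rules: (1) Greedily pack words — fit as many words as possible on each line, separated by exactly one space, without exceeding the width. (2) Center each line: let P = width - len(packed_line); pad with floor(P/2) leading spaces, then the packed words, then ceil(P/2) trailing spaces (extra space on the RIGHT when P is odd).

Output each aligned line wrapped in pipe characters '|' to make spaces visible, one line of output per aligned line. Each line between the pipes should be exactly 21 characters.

Answer: |  night machine the  |
|young butter dinosaur|
|  storm valley big   |
|understand clean a be|
|    as go chapter    |

Derivation:
Line 1: ['night', 'machine', 'the'] (min_width=17, slack=4)
Line 2: ['young', 'butter', 'dinosaur'] (min_width=21, slack=0)
Line 3: ['storm', 'valley', 'big'] (min_width=16, slack=5)
Line 4: ['understand', 'clean', 'a', 'be'] (min_width=21, slack=0)
Line 5: ['as', 'go', 'chapter'] (min_width=13, slack=8)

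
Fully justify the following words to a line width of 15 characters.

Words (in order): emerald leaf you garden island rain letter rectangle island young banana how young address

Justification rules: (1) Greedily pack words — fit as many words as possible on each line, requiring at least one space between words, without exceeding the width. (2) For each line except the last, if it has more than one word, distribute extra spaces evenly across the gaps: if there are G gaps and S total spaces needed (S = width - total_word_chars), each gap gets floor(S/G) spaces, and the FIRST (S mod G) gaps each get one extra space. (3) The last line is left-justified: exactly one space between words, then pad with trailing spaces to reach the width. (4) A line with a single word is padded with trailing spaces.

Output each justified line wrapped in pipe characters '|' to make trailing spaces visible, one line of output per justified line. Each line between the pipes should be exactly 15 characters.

Line 1: ['emerald', 'leaf'] (min_width=12, slack=3)
Line 2: ['you', 'garden'] (min_width=10, slack=5)
Line 3: ['island', 'rain'] (min_width=11, slack=4)
Line 4: ['letter'] (min_width=6, slack=9)
Line 5: ['rectangle'] (min_width=9, slack=6)
Line 6: ['island', 'young'] (min_width=12, slack=3)
Line 7: ['banana', 'how'] (min_width=10, slack=5)
Line 8: ['young', 'address'] (min_width=13, slack=2)

Answer: |emerald    leaf|
|you      garden|
|island     rain|
|letter         |
|rectangle      |
|island    young|
|banana      how|
|young address  |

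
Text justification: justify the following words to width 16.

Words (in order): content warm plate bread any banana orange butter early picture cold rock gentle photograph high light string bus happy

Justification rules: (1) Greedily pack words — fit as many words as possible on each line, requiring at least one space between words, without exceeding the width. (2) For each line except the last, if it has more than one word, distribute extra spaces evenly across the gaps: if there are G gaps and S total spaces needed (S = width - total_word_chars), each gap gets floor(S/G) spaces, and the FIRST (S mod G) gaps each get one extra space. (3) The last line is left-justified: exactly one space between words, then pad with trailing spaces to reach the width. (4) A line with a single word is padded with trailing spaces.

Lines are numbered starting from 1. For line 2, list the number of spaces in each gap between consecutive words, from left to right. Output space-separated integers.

Answer: 2 1

Derivation:
Line 1: ['content', 'warm'] (min_width=12, slack=4)
Line 2: ['plate', 'bread', 'any'] (min_width=15, slack=1)
Line 3: ['banana', 'orange'] (min_width=13, slack=3)
Line 4: ['butter', 'early'] (min_width=12, slack=4)
Line 5: ['picture', 'cold'] (min_width=12, slack=4)
Line 6: ['rock', 'gentle'] (min_width=11, slack=5)
Line 7: ['photograph', 'high'] (min_width=15, slack=1)
Line 8: ['light', 'string', 'bus'] (min_width=16, slack=0)
Line 9: ['happy'] (min_width=5, slack=11)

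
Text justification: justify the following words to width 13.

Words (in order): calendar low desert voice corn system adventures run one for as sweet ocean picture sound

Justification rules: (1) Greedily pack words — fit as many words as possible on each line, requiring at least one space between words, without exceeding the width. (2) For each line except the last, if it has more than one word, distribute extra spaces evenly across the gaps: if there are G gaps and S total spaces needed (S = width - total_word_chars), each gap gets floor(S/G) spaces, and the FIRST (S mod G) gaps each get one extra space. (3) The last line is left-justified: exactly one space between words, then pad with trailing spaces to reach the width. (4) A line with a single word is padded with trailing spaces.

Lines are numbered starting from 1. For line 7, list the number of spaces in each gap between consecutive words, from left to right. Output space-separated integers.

Line 1: ['calendar', 'low'] (min_width=12, slack=1)
Line 2: ['desert', 'voice'] (min_width=12, slack=1)
Line 3: ['corn', 'system'] (min_width=11, slack=2)
Line 4: ['adventures'] (min_width=10, slack=3)
Line 5: ['run', 'one', 'for'] (min_width=11, slack=2)
Line 6: ['as', 'sweet'] (min_width=8, slack=5)
Line 7: ['ocean', 'picture'] (min_width=13, slack=0)
Line 8: ['sound'] (min_width=5, slack=8)

Answer: 1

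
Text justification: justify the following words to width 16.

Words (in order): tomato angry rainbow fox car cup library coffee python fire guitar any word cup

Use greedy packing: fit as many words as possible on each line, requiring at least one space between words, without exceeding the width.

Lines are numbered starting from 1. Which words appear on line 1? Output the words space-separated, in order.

Line 1: ['tomato', 'angry'] (min_width=12, slack=4)
Line 2: ['rainbow', 'fox', 'car'] (min_width=15, slack=1)
Line 3: ['cup', 'library'] (min_width=11, slack=5)
Line 4: ['coffee', 'python'] (min_width=13, slack=3)
Line 5: ['fire', 'guitar', 'any'] (min_width=15, slack=1)
Line 6: ['word', 'cup'] (min_width=8, slack=8)

Answer: tomato angry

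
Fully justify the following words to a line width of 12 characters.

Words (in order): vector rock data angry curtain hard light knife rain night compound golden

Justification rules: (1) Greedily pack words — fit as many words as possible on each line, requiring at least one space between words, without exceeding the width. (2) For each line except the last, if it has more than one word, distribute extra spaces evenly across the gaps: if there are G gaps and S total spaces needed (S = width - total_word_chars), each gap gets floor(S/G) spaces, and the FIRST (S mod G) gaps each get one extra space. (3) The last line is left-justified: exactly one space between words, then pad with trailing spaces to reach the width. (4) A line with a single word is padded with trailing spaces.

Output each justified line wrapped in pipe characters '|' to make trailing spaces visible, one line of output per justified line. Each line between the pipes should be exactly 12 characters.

Line 1: ['vector', 'rock'] (min_width=11, slack=1)
Line 2: ['data', 'angry'] (min_width=10, slack=2)
Line 3: ['curtain', 'hard'] (min_width=12, slack=0)
Line 4: ['light', 'knife'] (min_width=11, slack=1)
Line 5: ['rain', 'night'] (min_width=10, slack=2)
Line 6: ['compound'] (min_width=8, slack=4)
Line 7: ['golden'] (min_width=6, slack=6)

Answer: |vector  rock|
|data   angry|
|curtain hard|
|light  knife|
|rain   night|
|compound    |
|golden      |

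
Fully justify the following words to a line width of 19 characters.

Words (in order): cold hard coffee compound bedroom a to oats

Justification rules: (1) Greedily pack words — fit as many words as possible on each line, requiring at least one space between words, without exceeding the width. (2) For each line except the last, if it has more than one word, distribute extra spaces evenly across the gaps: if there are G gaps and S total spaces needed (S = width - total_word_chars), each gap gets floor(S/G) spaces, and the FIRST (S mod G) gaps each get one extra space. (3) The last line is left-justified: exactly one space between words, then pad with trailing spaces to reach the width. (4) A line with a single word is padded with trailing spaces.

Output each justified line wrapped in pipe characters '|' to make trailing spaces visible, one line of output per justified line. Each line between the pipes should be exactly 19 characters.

Answer: |cold   hard  coffee|
|compound  bedroom a|
|to oats            |

Derivation:
Line 1: ['cold', 'hard', 'coffee'] (min_width=16, slack=3)
Line 2: ['compound', 'bedroom', 'a'] (min_width=18, slack=1)
Line 3: ['to', 'oats'] (min_width=7, slack=12)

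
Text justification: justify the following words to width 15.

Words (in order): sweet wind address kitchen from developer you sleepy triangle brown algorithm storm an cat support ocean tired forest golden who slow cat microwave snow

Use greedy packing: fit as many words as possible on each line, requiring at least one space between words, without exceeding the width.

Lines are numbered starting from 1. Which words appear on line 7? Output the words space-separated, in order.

Answer: an cat support

Derivation:
Line 1: ['sweet', 'wind'] (min_width=10, slack=5)
Line 2: ['address', 'kitchen'] (min_width=15, slack=0)
Line 3: ['from', 'developer'] (min_width=14, slack=1)
Line 4: ['you', 'sleepy'] (min_width=10, slack=5)
Line 5: ['triangle', 'brown'] (min_width=14, slack=1)
Line 6: ['algorithm', 'storm'] (min_width=15, slack=0)
Line 7: ['an', 'cat', 'support'] (min_width=14, slack=1)
Line 8: ['ocean', 'tired'] (min_width=11, slack=4)
Line 9: ['forest', 'golden'] (min_width=13, slack=2)
Line 10: ['who', 'slow', 'cat'] (min_width=12, slack=3)
Line 11: ['microwave', 'snow'] (min_width=14, slack=1)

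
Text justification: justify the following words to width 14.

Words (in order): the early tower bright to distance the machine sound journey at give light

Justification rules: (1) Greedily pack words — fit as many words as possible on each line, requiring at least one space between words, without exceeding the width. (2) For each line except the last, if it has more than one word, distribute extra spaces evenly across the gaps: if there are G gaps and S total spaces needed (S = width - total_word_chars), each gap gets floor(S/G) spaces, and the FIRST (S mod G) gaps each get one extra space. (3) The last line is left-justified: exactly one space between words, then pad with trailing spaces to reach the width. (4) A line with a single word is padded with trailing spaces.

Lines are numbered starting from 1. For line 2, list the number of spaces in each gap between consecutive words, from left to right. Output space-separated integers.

Line 1: ['the', 'early'] (min_width=9, slack=5)
Line 2: ['tower', 'bright'] (min_width=12, slack=2)
Line 3: ['to', 'distance'] (min_width=11, slack=3)
Line 4: ['the', 'machine'] (min_width=11, slack=3)
Line 5: ['sound', 'journey'] (min_width=13, slack=1)
Line 6: ['at', 'give', 'light'] (min_width=13, slack=1)

Answer: 3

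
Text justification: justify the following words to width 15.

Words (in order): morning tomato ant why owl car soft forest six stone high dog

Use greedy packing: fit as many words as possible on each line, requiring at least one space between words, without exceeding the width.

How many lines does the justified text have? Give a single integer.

Answer: 4

Derivation:
Line 1: ['morning', 'tomato'] (min_width=14, slack=1)
Line 2: ['ant', 'why', 'owl', 'car'] (min_width=15, slack=0)
Line 3: ['soft', 'forest', 'six'] (min_width=15, slack=0)
Line 4: ['stone', 'high', 'dog'] (min_width=14, slack=1)
Total lines: 4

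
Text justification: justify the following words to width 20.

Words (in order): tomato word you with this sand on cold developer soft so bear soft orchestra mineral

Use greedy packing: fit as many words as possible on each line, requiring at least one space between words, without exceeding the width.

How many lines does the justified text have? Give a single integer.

Answer: 5

Derivation:
Line 1: ['tomato', 'word', 'you', 'with'] (min_width=20, slack=0)
Line 2: ['this', 'sand', 'on', 'cold'] (min_width=17, slack=3)
Line 3: ['developer', 'soft', 'so'] (min_width=17, slack=3)
Line 4: ['bear', 'soft', 'orchestra'] (min_width=19, slack=1)
Line 5: ['mineral'] (min_width=7, slack=13)
Total lines: 5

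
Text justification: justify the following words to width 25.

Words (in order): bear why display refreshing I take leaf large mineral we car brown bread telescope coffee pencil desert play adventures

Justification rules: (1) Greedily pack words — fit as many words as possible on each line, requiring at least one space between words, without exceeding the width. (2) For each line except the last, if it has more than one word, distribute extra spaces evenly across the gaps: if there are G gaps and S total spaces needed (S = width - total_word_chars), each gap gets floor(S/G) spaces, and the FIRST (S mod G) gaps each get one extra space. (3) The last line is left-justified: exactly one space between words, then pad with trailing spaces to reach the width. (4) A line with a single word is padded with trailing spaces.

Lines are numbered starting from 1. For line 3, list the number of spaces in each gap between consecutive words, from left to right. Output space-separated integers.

Line 1: ['bear', 'why', 'display'] (min_width=16, slack=9)
Line 2: ['refreshing', 'I', 'take', 'leaf'] (min_width=22, slack=3)
Line 3: ['large', 'mineral', 'we', 'car'] (min_width=20, slack=5)
Line 4: ['brown', 'bread', 'telescope'] (min_width=21, slack=4)
Line 5: ['coffee', 'pencil', 'desert', 'play'] (min_width=25, slack=0)
Line 6: ['adventures'] (min_width=10, slack=15)

Answer: 3 3 2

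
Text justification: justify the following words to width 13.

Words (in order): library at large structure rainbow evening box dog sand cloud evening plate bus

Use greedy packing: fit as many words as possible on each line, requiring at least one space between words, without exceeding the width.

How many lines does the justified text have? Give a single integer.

Line 1: ['library', 'at'] (min_width=10, slack=3)
Line 2: ['large'] (min_width=5, slack=8)
Line 3: ['structure'] (min_width=9, slack=4)
Line 4: ['rainbow'] (min_width=7, slack=6)
Line 5: ['evening', 'box'] (min_width=11, slack=2)
Line 6: ['dog', 'sand'] (min_width=8, slack=5)
Line 7: ['cloud', 'evening'] (min_width=13, slack=0)
Line 8: ['plate', 'bus'] (min_width=9, slack=4)
Total lines: 8

Answer: 8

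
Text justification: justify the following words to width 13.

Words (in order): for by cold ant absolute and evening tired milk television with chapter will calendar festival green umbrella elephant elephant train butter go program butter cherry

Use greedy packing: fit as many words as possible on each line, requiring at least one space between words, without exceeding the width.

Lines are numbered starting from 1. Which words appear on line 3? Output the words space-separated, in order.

Answer: and evening

Derivation:
Line 1: ['for', 'by', 'cold'] (min_width=11, slack=2)
Line 2: ['ant', 'absolute'] (min_width=12, slack=1)
Line 3: ['and', 'evening'] (min_width=11, slack=2)
Line 4: ['tired', 'milk'] (min_width=10, slack=3)
Line 5: ['television'] (min_width=10, slack=3)
Line 6: ['with', 'chapter'] (min_width=12, slack=1)
Line 7: ['will', 'calendar'] (min_width=13, slack=0)
Line 8: ['festival'] (min_width=8, slack=5)
Line 9: ['green'] (min_width=5, slack=8)
Line 10: ['umbrella'] (min_width=8, slack=5)
Line 11: ['elephant'] (min_width=8, slack=5)
Line 12: ['elephant'] (min_width=8, slack=5)
Line 13: ['train', 'butter'] (min_width=12, slack=1)
Line 14: ['go', 'program'] (min_width=10, slack=3)
Line 15: ['butter', 'cherry'] (min_width=13, slack=0)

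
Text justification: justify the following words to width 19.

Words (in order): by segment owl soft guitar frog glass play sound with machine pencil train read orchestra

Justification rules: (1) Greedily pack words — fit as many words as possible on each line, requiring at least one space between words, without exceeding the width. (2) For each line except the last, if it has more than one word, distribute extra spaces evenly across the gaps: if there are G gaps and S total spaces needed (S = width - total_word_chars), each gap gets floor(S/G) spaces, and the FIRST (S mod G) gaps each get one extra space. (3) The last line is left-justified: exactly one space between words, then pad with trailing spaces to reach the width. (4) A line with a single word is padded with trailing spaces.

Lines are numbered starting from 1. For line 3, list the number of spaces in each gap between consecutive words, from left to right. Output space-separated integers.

Answer: 3 3

Derivation:
Line 1: ['by', 'segment', 'owl', 'soft'] (min_width=19, slack=0)
Line 2: ['guitar', 'frog', 'glass'] (min_width=17, slack=2)
Line 3: ['play', 'sound', 'with'] (min_width=15, slack=4)
Line 4: ['machine', 'pencil'] (min_width=14, slack=5)
Line 5: ['train', 'read'] (min_width=10, slack=9)
Line 6: ['orchestra'] (min_width=9, slack=10)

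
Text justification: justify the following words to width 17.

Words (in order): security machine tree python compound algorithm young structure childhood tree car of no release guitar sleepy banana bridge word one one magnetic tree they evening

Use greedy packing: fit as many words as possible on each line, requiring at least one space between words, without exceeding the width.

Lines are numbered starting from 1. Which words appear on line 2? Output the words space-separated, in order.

Answer: tree python

Derivation:
Line 1: ['security', 'machine'] (min_width=16, slack=1)
Line 2: ['tree', 'python'] (min_width=11, slack=6)
Line 3: ['compound'] (min_width=8, slack=9)
Line 4: ['algorithm', 'young'] (min_width=15, slack=2)
Line 5: ['structure'] (min_width=9, slack=8)
Line 6: ['childhood', 'tree'] (min_width=14, slack=3)
Line 7: ['car', 'of', 'no', 'release'] (min_width=17, slack=0)
Line 8: ['guitar', 'sleepy'] (min_width=13, slack=4)
Line 9: ['banana', 'bridge'] (min_width=13, slack=4)
Line 10: ['word', 'one', 'one'] (min_width=12, slack=5)
Line 11: ['magnetic', 'tree'] (min_width=13, slack=4)
Line 12: ['they', 'evening'] (min_width=12, slack=5)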